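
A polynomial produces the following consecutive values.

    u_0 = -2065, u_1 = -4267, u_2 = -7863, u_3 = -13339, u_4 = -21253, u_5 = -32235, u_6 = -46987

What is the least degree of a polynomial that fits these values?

4

Δ: -2202, -3596, -5476, -7914, -10982, -14752
Δ²: -1394, -1880, -2438, -3068, -3770
Δ³: -486, -558, -630, -702
Δ⁴: -72, -72, -72
The fourth differences are constant, so the polynomial has degree 4.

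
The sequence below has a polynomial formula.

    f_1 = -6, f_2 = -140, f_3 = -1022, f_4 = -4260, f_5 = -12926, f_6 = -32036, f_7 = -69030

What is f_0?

4

Δ: -134, -882, -3238, -8666, -19110, -36994
Δ²: -748, -2356, -5428, -10444, -17884
Δ³: -1608, -3072, -5016, -7440
Δ⁴: -1464, -1944, -2424
Δ⁵: -480, -480
The fifth differences are constant at -480.
Work back: -1464 + 480 = -984;  -1608 + 984 = -624;  -748 + 624 = -124;  -134 + 124 = -10;  -6 + 10 = 4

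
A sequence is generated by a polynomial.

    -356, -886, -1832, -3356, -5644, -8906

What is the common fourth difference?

-24

Δ: -530, -946, -1524, -2288, -3262
Δ²: -416, -578, -764, -974
Δ³: -162, -186, -210
Δ⁴: -24, -24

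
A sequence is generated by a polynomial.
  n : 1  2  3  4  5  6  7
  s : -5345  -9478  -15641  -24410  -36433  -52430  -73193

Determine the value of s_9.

-4133 , -6163 , -8769 , -12023 , -15997 , -20763
-2030 , -2606 , -3254 , -3974 , -4766
-576 , -648 , -720 , -792
-72 , -72 , -72
The fourth differences are constant (-72).
-792 − 72 = -864;  -4766 − 864 = -5630;  -20763 − 5630 = -26393;  -73193 − 26393 = -99586
-864 − 72 = -936;  -5630 − 936 = -6566;  -26393 − 6566 = -32959;  -99586 − 32959 = -132545

-132545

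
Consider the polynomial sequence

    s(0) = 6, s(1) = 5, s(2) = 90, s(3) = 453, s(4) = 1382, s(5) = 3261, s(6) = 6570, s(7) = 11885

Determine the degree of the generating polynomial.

4

Δ: -1, 85, 363, 929, 1879, 3309, 5315
Δ²: 86, 278, 566, 950, 1430, 2006
Δ³: 192, 288, 384, 480, 576
Δ⁴: 96, 96, 96, 96
The fourth differences are constant, so the polynomial has degree 4.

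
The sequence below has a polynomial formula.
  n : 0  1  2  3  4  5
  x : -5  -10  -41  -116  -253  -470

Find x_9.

First differences: -5, -31, -75, -137, -217
Second differences: -26, -44, -62, -80
Third differences: -18, -18, -18
Constant third difference = -18, so extend:
-80 − 18 = -98;  -217 − 98 = -315;  -470 − 315 = -785
-98 − 18 = -116;  -315 − 116 = -431;  -785 − 431 = -1216
-116 − 18 = -134;  -431 − 134 = -565;  -1216 − 565 = -1781
-134 − 18 = -152;  -565 − 152 = -717;  -1781 − 717 = -2498

-2498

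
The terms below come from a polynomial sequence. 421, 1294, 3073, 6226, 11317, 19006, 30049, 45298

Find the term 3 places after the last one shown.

126241

Δ: 873  1779  3153  5091  7689  11043  15249
Δ²: 906  1374  1938  2598  3354  4206
Δ³: 468  564  660  756  852
Δ⁴: 96  96  96  96
Fourth differences constant at 96.
852 + 96 = 948;  4206 + 948 = 5154;  15249 + 5154 = 20403;  45298 + 20403 = 65701
948 + 96 = 1044;  5154 + 1044 = 6198;  20403 + 6198 = 26601;  65701 + 26601 = 92302
1044 + 96 = 1140;  6198 + 1140 = 7338;  26601 + 7338 = 33939;  92302 + 33939 = 126241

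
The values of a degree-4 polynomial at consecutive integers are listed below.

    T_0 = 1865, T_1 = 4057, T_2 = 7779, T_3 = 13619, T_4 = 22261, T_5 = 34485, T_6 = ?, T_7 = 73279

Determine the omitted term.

Using the first 6 terms:
2192, 3722, 5840, 8642, 12224
1530, 2118, 2802, 3582
588, 684, 780
96, 96
Constant fourth difference = 96.
Extend forward: 780 + 96 = 876;  3582 + 876 = 4458;  12224 + 4458 = 16682;  34485 + 16682 = 51167

51167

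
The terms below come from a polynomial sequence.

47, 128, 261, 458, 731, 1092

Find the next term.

1553

Δ: 81, 133, 197, 273, 361
Δ²: 52, 64, 76, 88
Δ³: 12, 12, 12
Constant third difference = 12, so extend:
88 + 12 = 100;  361 + 100 = 461;  1092 + 461 = 1553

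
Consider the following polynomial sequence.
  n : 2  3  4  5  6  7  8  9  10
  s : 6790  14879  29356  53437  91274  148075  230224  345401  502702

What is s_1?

2689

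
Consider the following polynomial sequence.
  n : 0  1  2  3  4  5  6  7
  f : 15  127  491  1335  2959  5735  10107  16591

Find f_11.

76487

D1: 112  364  844  1624  2776  4372  6484
D2: 252  480  780  1152  1596  2112
D3: 228  300  372  444  516
D4: 72  72  72  72
The fourth differences are constant (72).
516 + 72 = 588;  2112 + 588 = 2700;  6484 + 2700 = 9184;  16591 + 9184 = 25775
588 + 72 = 660;  2700 + 660 = 3360;  9184 + 3360 = 12544;  25775 + 12544 = 38319
660 + 72 = 732;  3360 + 732 = 4092;  12544 + 4092 = 16636;  38319 + 16636 = 54955
732 + 72 = 804;  4092 + 804 = 4896;  16636 + 4896 = 21532;  54955 + 21532 = 76487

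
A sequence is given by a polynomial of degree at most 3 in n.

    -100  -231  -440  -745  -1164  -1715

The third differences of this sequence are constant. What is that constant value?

First differences: -131, -209, -305, -419, -551
Second differences: -78, -96, -114, -132
Third differences: -18, -18, -18

-18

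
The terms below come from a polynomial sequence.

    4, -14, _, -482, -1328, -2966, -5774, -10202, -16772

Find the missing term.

-122

Using the last 6 terms:
First differences: -846, -1638, -2808, -4428, -6570
Second differences: -792, -1170, -1620, -2142
Third differences: -378, -450, -522
Fourth differences: -72, -72
Constant fourth difference = -72.
Extend backward: -378 + 72 = -306;  -792 + 306 = -486;  -846 + 486 = -360;  -482 + 360 = -122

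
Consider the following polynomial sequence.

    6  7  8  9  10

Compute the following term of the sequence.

11

First differences: 1 , 1 , 1 , 1
First differences constant at 1.
10 + 1 = 11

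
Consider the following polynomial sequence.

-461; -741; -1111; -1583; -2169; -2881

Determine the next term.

-3731

First differences: -280 , -370 , -472 , -586 , -712
Second differences: -90 , -102 , -114 , -126
Third differences: -12 , -12 , -12
The third differences are constant (-12).
-126 − 12 = -138;  -712 − 138 = -850;  -2881 − 850 = -3731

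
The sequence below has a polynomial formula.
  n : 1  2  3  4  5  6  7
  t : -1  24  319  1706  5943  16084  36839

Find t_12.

625954

Δ: 25  295  1387  4237  10141  20755
Δ²: 270  1092  2850  5904  10614
Δ³: 822  1758  3054  4710
Δ⁴: 936  1296  1656
Δ⁵: 360  360
The fifth differences are constant (360).
1656 + 360 = 2016;  4710 + 2016 = 6726;  10614 + 6726 = 17340;  20755 + 17340 = 38095;  36839 + 38095 = 74934
2016 + 360 = 2376;  6726 + 2376 = 9102;  17340 + 9102 = 26442;  38095 + 26442 = 64537;  74934 + 64537 = 139471
2376 + 360 = 2736;  9102 + 2736 = 11838;  26442 + 11838 = 38280;  64537 + 38280 = 102817;  139471 + 102817 = 242288
2736 + 360 = 3096;  11838 + 3096 = 14934;  38280 + 14934 = 53214;  102817 + 53214 = 156031;  242288 + 156031 = 398319
3096 + 360 = 3456;  14934 + 3456 = 18390;  53214 + 18390 = 71604;  156031 + 71604 = 227635;  398319 + 227635 = 625954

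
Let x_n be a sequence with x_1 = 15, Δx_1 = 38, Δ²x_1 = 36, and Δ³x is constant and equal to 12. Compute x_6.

Build the table forward from the leading diagonal:
D3: 12  12  12  12  12  12
D2: 36  48  60  72  84  96
D1: 38  74  122  182  254  338
x: 15  53  127  249  431  685

685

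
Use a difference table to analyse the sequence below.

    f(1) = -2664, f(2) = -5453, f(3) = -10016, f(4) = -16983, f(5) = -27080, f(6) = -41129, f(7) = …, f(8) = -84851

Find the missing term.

Using the first 6 terms:
First differences: -2789, -4563, -6967, -10097, -14049
Second differences: -1774, -2404, -3130, -3952
Third differences: -630, -726, -822
Fourth differences: -96, -96
Constant fourth difference = -96.
Extend forward: -822 − 96 = -918;  -3952 − 918 = -4870;  -14049 − 4870 = -18919;  -41129 − 18919 = -60048

-60048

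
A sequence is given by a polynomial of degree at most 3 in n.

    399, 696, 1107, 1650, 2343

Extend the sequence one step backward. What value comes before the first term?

198

297, 411, 543, 693
114, 132, 150
18, 18
The third differences are constant at 18.
Work back: 114 − 18 = 96;  297 − 96 = 201;  399 − 201 = 198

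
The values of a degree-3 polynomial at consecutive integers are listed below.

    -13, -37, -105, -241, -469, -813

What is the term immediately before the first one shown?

-24  -68  -136  -228  -344
-44  -68  -92  -116
-24  -24  -24
The third differences are constant at -24.
Work back: -44 + 24 = -20;  -24 + 20 = -4;  -13 + 4 = -9

-9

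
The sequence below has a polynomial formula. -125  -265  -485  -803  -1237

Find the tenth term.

First differences: -140  -220  -318  -434
Second differences: -80  -98  -116
Third differences: -18  -18
Third differences constant at -18.
-116 − 18 = -134;  -434 − 134 = -568;  -1237 − 568 = -1805
-134 − 18 = -152;  -568 − 152 = -720;  -1805 − 720 = -2525
-152 − 18 = -170;  -720 − 170 = -890;  -2525 − 890 = -3415
-170 − 18 = -188;  -890 − 188 = -1078;  -3415 − 1078 = -4493
-188 − 18 = -206;  -1078 − 206 = -1284;  -4493 − 1284 = -5777

-5777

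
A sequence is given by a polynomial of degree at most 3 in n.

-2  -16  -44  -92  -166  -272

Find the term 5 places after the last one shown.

-1492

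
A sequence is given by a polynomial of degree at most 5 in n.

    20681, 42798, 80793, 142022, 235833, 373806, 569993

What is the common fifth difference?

240

D1: 22117, 37995, 61229, 93811, 137973, 196187
D2: 15878, 23234, 32582, 44162, 58214
D3: 7356, 9348, 11580, 14052
D4: 1992, 2232, 2472
D5: 240, 240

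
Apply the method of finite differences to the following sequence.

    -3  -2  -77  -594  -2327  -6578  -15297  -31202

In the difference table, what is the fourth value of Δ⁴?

-768

D1: 1, -75, -517, -1733, -4251, -8719, -15905
D2: -76, -442, -1216, -2518, -4468, -7186
D3: -366, -774, -1302, -1950, -2718
D4: -408, -528, -648, -768
D5: -120, -120, -120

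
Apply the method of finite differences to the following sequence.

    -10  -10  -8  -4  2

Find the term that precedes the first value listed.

D1: 0  2  4  6
D2: 2  2  2
The second differences are constant at 2.
Work back: 0 − 2 = -2;  -10 + 2 = -8

-8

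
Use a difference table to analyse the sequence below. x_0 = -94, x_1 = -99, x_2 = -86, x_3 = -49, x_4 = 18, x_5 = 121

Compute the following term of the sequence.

266

-5, 13, 37, 67, 103
18, 24, 30, 36
6, 6, 6
The third differences are constant (6).
36 + 6 = 42;  103 + 42 = 145;  121 + 145 = 266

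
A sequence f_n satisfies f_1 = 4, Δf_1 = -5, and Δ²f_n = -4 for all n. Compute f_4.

Build the table forward from the leading diagonal:
D2: -4, -4, -4, -4
D1: -5, -9, -13, -17
f: 4, -1, -10, -23

-23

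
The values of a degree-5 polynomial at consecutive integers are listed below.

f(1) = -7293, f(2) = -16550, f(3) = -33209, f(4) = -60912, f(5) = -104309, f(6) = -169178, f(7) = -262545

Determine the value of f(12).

-1505240

Δ: -9257, -16659, -27703, -43397, -64869, -93367
Δ²: -7402, -11044, -15694, -21472, -28498
Δ³: -3642, -4650, -5778, -7026
Δ⁴: -1008, -1128, -1248
Δ⁵: -120, -120
Constant fifth difference = -120, so extend:
-1248 − 120 = -1368;  -7026 − 1368 = -8394;  -28498 − 8394 = -36892;  -93367 − 36892 = -130259;  -262545 − 130259 = -392804
-1368 − 120 = -1488;  -8394 − 1488 = -9882;  -36892 − 9882 = -46774;  -130259 − 46774 = -177033;  -392804 − 177033 = -569837
-1488 − 120 = -1608;  -9882 − 1608 = -11490;  -46774 − 11490 = -58264;  -177033 − 58264 = -235297;  -569837 − 235297 = -805134
-1608 − 120 = -1728;  -11490 − 1728 = -13218;  -58264 − 13218 = -71482;  -235297 − 71482 = -306779;  -805134 − 306779 = -1111913
-1728 − 120 = -1848;  -13218 − 1848 = -15066;  -71482 − 15066 = -86548;  -306779 − 86548 = -393327;  -1111913 − 393327 = -1505240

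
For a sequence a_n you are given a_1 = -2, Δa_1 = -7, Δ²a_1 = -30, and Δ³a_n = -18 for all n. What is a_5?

Build the table forward from the leading diagonal:
Δ³: -18  -18  -18  -18  -18
Δ²: -30  -48  -66  -84  -102
Δ: -7  -37  -85  -151  -235
a: -2  -9  -46  -131  -282

-282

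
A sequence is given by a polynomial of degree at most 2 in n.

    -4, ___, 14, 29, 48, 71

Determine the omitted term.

3

Using the last 4 terms:
D1: 15, 19, 23
D2: 4, 4
Constant second difference = 4.
Extend backward: 15 − 4 = 11;  14 − 11 = 3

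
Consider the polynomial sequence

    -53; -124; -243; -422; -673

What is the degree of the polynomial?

3

First differences: -71, -119, -179, -251
Second differences: -48, -60, -72
Third differences: -12, -12
The third differences are constant, so the polynomial has degree 3.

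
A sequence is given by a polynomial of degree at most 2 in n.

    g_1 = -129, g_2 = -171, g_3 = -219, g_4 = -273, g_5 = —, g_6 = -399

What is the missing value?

-333

Using the first 4 terms:
First differences: -42, -48, -54
Second differences: -6, -6
Constant second difference = -6.
Extend forward: -54 − 6 = -60;  -273 − 60 = -333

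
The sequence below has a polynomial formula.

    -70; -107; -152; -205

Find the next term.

-266

-37, -45, -53
-8, -8
Constant second difference = -8, so extend:
-53 − 8 = -61;  -205 − 61 = -266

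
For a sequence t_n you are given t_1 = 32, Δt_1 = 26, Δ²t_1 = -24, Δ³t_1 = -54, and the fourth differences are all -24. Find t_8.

-3020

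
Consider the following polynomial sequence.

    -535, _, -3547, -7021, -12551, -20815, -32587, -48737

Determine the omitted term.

-1547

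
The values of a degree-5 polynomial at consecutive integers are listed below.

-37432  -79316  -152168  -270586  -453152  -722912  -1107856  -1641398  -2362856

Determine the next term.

-3317932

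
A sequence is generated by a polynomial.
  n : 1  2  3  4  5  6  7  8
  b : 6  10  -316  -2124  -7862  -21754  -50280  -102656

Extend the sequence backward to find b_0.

8

D1: 4  -326  -1808  -5738  -13892  -28526  -52376
D2: -330  -1482  -3930  -8154  -14634  -23850
D3: -1152  -2448  -4224  -6480  -9216
D4: -1296  -1776  -2256  -2736
D5: -480  -480  -480
The fifth differences are constant at -480.
Work back: -1296 + 480 = -816;  -1152 + 816 = -336;  -330 + 336 = 6;  4 − 6 = -2;  6 + 2 = 8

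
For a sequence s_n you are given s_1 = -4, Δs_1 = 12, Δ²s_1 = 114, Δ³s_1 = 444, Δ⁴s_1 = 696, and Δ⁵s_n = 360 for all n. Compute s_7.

23258

Build the table forward from the leading diagonal:
Fifth differences: 360  360  360  360  360  360  360
Fourth differences: 696  1056  1416  1776  2136  2496  2856
Third differences: 444  1140  2196  3612  5388  7524  10020
Second differences: 114  558  1698  3894  7506  12894  20418
First differences: 12  126  684  2382  6276  13782  26676
s: -4  8  134  818  3200  9476  23258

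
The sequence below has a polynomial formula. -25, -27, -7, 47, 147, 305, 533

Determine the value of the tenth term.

1757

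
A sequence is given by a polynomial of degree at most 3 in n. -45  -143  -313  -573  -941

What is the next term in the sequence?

D1: -98, -170, -260, -368
D2: -72, -90, -108
D3: -18, -18
Third differences constant at -18.
-108 − 18 = -126;  -368 − 126 = -494;  -941 − 494 = -1435

-1435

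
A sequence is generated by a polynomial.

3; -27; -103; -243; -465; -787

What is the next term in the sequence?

Δ: -30 , -76 , -140 , -222 , -322
Δ²: -46 , -64 , -82 , -100
Δ³: -18 , -18 , -18
Third differences constant at -18.
-100 − 18 = -118;  -322 − 118 = -440;  -787 − 440 = -1227

-1227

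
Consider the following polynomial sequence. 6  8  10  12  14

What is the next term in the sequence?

16

2  2  2  2
First differences constant at 2.
14 + 2 = 16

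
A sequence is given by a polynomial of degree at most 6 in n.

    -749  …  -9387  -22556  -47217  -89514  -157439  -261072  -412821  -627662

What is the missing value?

-3174

Using the last 8 terms:
-13169, -24661, -42297, -67925, -103633, -151749, -214841
-11492, -17636, -25628, -35708, -48116, -63092
-6144, -7992, -10080, -12408, -14976
-1848, -2088, -2328, -2568
-240, -240, -240
Constant fifth difference = -240.
Extend backward: -1848 + 240 = -1608;  -6144 + 1608 = -4536;  -11492 + 4536 = -6956;  -13169 + 6956 = -6213;  -9387 + 6213 = -3174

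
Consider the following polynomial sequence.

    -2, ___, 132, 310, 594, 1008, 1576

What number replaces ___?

36

Using the last 5 terms:
D1: 178  284  414  568
D2: 106  130  154
D3: 24  24
Constant third difference = 24.
Extend backward: 106 − 24 = 82;  178 − 82 = 96;  132 − 96 = 36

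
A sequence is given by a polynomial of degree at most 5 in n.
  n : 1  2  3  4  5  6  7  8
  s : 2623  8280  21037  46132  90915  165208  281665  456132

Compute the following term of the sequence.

Δ: 5657, 12757, 25095, 44783, 74293, 116457, 174467
Δ²: 7100, 12338, 19688, 29510, 42164, 58010
Δ³: 5238, 7350, 9822, 12654, 15846
Δ⁴: 2112, 2472, 2832, 3192
Δ⁵: 360, 360, 360
The fifth differences are constant (360).
3192 + 360 = 3552;  15846 + 3552 = 19398;  58010 + 19398 = 77408;  174467 + 77408 = 251875;  456132 + 251875 = 708007

708007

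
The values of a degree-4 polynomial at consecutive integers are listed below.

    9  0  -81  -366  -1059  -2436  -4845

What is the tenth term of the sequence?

-22824

D1: -9, -81, -285, -693, -1377, -2409
D2: -72, -204, -408, -684, -1032
D3: -132, -204, -276, -348
D4: -72, -72, -72
The fourth differences are constant (-72).
-348 − 72 = -420;  -1032 − 420 = -1452;  -2409 − 1452 = -3861;  -4845 − 3861 = -8706
-420 − 72 = -492;  -1452 − 492 = -1944;  -3861 − 1944 = -5805;  -8706 − 5805 = -14511
-492 − 72 = -564;  -1944 − 564 = -2508;  -5805 − 2508 = -8313;  -14511 − 8313 = -22824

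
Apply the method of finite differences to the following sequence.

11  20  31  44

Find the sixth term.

D1: 9, 11, 13
D2: 2, 2
Second differences constant at 2.
13 + 2 = 15;  44 + 15 = 59
15 + 2 = 17;  59 + 17 = 76

76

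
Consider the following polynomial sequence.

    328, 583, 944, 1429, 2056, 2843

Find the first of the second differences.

Δ: 255, 361, 485, 627, 787
Δ²: 106, 124, 142, 160
Δ³: 18, 18, 18

106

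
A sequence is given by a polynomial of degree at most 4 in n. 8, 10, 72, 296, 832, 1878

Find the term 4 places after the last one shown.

16802

2 , 62 , 224 , 536 , 1046
60 , 162 , 312 , 510
102 , 150 , 198
48 , 48
Constant fourth difference = 48, so extend:
198 + 48 = 246;  510 + 246 = 756;  1046 + 756 = 1802;  1878 + 1802 = 3680
246 + 48 = 294;  756 + 294 = 1050;  1802 + 1050 = 2852;  3680 + 2852 = 6532
294 + 48 = 342;  1050 + 342 = 1392;  2852 + 1392 = 4244;  6532 + 4244 = 10776
342 + 48 = 390;  1392 + 390 = 1782;  4244 + 1782 = 6026;  10776 + 6026 = 16802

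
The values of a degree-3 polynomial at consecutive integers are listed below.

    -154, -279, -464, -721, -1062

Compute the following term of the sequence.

-1499

-125  -185  -257  -341
-60  -72  -84
-12  -12
Constant third difference = -12, so extend:
-84 − 12 = -96;  -341 − 96 = -437;  -1062 − 437 = -1499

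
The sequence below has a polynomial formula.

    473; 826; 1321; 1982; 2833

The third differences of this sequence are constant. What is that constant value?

Δ: 353, 495, 661, 851
Δ²: 142, 166, 190
Δ³: 24, 24

24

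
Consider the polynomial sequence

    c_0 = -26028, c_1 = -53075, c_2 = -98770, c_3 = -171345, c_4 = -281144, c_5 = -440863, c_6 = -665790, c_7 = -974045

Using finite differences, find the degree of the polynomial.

-27047, -45695, -72575, -109799, -159719, -224927, -308255
-18648, -26880, -37224, -49920, -65208, -83328
-8232, -10344, -12696, -15288, -18120
-2112, -2352, -2592, -2832
-240, -240, -240
The fifth differences are constant, so the polynomial has degree 5.

5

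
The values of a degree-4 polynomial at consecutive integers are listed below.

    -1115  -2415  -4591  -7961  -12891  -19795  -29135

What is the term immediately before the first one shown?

-421

First differences: -1300  -2176  -3370  -4930  -6904  -9340
Second differences: -876  -1194  -1560  -1974  -2436
Third differences: -318  -366  -414  -462
Fourth differences: -48  -48  -48
The fourth differences are constant at -48.
Work back: -318 + 48 = -270;  -876 + 270 = -606;  -1300 + 606 = -694;  -1115 + 694 = -421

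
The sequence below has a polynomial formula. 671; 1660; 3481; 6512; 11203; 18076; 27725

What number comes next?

40816

First differences: 989, 1821, 3031, 4691, 6873, 9649
Second differences: 832, 1210, 1660, 2182, 2776
Third differences: 378, 450, 522, 594
Fourth differences: 72, 72, 72
Constant fourth difference = 72, so extend:
594 + 72 = 666;  2776 + 666 = 3442;  9649 + 3442 = 13091;  27725 + 13091 = 40816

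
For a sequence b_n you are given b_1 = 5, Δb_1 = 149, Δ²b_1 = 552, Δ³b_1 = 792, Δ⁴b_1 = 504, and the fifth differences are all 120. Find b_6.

Build the table forward from the leading diagonal:
D5: 120  120  120  120  120  120
D4: 504  624  744  864  984  1104
D3: 792  1296  1920  2664  3528  4512
D2: 552  1344  2640  4560  7224  10752
D1: 149  701  2045  4685  9245  16469
b: 5  154  855  2900  7585  16830

16830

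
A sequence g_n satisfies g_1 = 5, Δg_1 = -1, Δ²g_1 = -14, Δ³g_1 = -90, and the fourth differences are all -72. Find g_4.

-130

Build the table forward from the leading diagonal:
Fourth differences: -72  -72  -72  -72
Third differences: -90  -162  -234  -306
Second differences: -14  -104  -266  -500
First differences: -1  -15  -119  -385
g: 5  4  -11  -130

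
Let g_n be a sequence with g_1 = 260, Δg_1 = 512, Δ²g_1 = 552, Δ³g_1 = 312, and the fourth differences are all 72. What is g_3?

1836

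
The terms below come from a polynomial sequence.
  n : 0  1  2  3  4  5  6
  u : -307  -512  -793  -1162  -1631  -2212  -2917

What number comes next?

-3758

Δ: -205, -281, -369, -469, -581, -705
Δ²: -76, -88, -100, -112, -124
Δ³: -12, -12, -12, -12
Constant third difference = -12, so extend:
-124 − 12 = -136;  -705 − 136 = -841;  -2917 − 841 = -3758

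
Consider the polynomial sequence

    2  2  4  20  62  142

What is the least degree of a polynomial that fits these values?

3

Δ: 0, 2, 16, 42, 80
Δ²: 2, 14, 26, 38
Δ³: 12, 12, 12
The third differences are constant, so the polynomial has degree 3.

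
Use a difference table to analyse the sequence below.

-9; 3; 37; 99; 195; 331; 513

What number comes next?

747

Δ: 12 , 34 , 62 , 96 , 136 , 182
Δ²: 22 , 28 , 34 , 40 , 46
Δ³: 6 , 6 , 6 , 6
Third differences constant at 6.
46 + 6 = 52;  182 + 52 = 234;  513 + 234 = 747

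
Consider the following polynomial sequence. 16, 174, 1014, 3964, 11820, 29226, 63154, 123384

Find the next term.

222984

158, 840, 2950, 7856, 17406, 33928, 60230
682, 2110, 4906, 9550, 16522, 26302
1428, 2796, 4644, 6972, 9780
1368, 1848, 2328, 2808
480, 480, 480
The fifth differences are constant (480).
2808 + 480 = 3288;  9780 + 3288 = 13068;  26302 + 13068 = 39370;  60230 + 39370 = 99600;  123384 + 99600 = 222984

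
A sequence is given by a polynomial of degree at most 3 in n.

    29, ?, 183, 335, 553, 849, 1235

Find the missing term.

85

Using the last 5 terms:
D1: 152  218  296  386
D2: 66  78  90
D3: 12  12
Constant third difference = 12.
Extend backward: 66 − 12 = 54;  152 − 54 = 98;  183 − 98 = 85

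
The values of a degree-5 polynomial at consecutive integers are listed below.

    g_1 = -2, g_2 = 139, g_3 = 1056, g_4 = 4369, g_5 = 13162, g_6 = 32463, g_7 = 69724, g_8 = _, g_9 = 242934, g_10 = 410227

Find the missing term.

135301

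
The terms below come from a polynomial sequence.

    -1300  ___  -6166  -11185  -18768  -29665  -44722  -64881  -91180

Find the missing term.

-3057

Using the last 7 terms:
Δ: -5019  -7583  -10897  -15057  -20159  -26299
Δ²: -2564  -3314  -4160  -5102  -6140
Δ³: -750  -846  -942  -1038
Δ⁴: -96  -96  -96
Constant fourth difference = -96.
Extend backward: -750 + 96 = -654;  -2564 + 654 = -1910;  -5019 + 1910 = -3109;  -6166 + 3109 = -3057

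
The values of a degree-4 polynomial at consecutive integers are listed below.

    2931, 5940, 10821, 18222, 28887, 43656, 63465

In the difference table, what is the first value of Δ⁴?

D1: 3009, 4881, 7401, 10665, 14769, 19809
D2: 1872, 2520, 3264, 4104, 5040
D3: 648, 744, 840, 936
D4: 96, 96, 96

96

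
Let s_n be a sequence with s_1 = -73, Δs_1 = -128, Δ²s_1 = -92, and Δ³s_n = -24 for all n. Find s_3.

-421

Build the table forward from the leading diagonal:
Δ³: -24, -24, -24
Δ²: -92, -116, -140
Δ: -128, -220, -336
s: -73, -201, -421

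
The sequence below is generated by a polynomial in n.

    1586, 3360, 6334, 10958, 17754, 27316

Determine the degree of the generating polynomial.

D1: 1774, 2974, 4624, 6796, 9562
D2: 1200, 1650, 2172, 2766
D3: 450, 522, 594
D4: 72, 72
The fourth differences are constant, so the polynomial has degree 4.

4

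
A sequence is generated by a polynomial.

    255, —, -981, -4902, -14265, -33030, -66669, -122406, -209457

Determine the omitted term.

186

Using the last 7 terms:
Δ: -3921, -9363, -18765, -33639, -55737, -87051
Δ²: -5442, -9402, -14874, -22098, -31314
Δ³: -3960, -5472, -7224, -9216
Δ⁴: -1512, -1752, -1992
Δ⁵: -240, -240
Constant fifth difference = -240.
Extend backward: -1512 + 240 = -1272;  -3960 + 1272 = -2688;  -5442 + 2688 = -2754;  -3921 + 2754 = -1167;  -981 + 1167 = 186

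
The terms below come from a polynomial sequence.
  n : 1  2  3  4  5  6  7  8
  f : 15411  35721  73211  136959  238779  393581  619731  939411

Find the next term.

1378979

First differences: 20310  37490  63748  101820  154802  226150  319680
Second differences: 17180  26258  38072  52982  71348  93530
Third differences: 9078  11814  14910  18366  22182
Fourth differences: 2736  3096  3456  3816
Fifth differences: 360  360  360
The fifth differences are constant (360).
3816 + 360 = 4176;  22182 + 4176 = 26358;  93530 + 26358 = 119888;  319680 + 119888 = 439568;  939411 + 439568 = 1378979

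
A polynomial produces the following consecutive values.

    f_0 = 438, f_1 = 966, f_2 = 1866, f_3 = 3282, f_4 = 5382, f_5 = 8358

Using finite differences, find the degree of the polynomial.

4

Δ: 528, 900, 1416, 2100, 2976
Δ²: 372, 516, 684, 876
Δ³: 144, 168, 192
Δ⁴: 24, 24
The fourth differences are constant, so the polynomial has degree 4.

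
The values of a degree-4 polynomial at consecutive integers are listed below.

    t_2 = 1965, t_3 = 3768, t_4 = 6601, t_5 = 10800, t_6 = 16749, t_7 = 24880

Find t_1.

904

First differences: 1803, 2833, 4199, 5949, 8131
Second differences: 1030, 1366, 1750, 2182
Third differences: 336, 384, 432
Fourth differences: 48, 48
The fourth differences are constant at 48.
Work back: 336 − 48 = 288;  1030 − 288 = 742;  1803 − 742 = 1061;  1965 − 1061 = 904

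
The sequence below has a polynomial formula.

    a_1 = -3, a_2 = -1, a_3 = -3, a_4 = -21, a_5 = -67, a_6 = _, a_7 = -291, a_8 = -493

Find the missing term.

-153

Using the first 5 terms:
First differences: 2  -2  -18  -46
Second differences: -4  -16  -28
Third differences: -12  -12
Constant third difference = -12.
Extend forward: -28 − 12 = -40;  -46 − 40 = -86;  -67 − 86 = -153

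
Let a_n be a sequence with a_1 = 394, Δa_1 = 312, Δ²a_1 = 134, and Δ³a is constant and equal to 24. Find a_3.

1152

Build the table forward from the leading diagonal:
Δ³: 24  24  24
Δ²: 134  158  182
Δ: 312  446  604
a: 394  706  1152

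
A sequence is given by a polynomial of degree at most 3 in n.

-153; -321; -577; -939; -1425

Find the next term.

-2053

Δ: -168 , -256 , -362 , -486
Δ²: -88 , -106 , -124
Δ³: -18 , -18
Constant third difference = -18, so extend:
-124 − 18 = -142;  -486 − 142 = -628;  -1425 − 628 = -2053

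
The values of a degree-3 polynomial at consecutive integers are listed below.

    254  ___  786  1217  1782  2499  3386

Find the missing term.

471

Using the last 5 terms:
Δ: 431  565  717  887
Δ²: 134  152  170
Δ³: 18  18
Constant third difference = 18.
Extend backward: 134 − 18 = 116;  431 − 116 = 315;  786 − 315 = 471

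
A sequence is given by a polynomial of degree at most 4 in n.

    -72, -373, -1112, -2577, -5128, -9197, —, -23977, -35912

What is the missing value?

-15288

Using the first 6 terms:
Δ: -301  -739  -1465  -2551  -4069
Δ²: -438  -726  -1086  -1518
Δ³: -288  -360  -432
Δ⁴: -72  -72
Constant fourth difference = -72.
Extend forward: -432 − 72 = -504;  -1518 − 504 = -2022;  -4069 − 2022 = -6091;  -9197 − 6091 = -15288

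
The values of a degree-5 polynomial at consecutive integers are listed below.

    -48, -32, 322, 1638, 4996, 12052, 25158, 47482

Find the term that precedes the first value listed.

-14

16, 354, 1316, 3358, 7056, 13106, 22324
338, 962, 2042, 3698, 6050, 9218
624, 1080, 1656, 2352, 3168
456, 576, 696, 816
120, 120, 120
The fifth differences are constant at 120.
Work back: 456 − 120 = 336;  624 − 336 = 288;  338 − 288 = 50;  16 − 50 = -34;  -48 + 34 = -14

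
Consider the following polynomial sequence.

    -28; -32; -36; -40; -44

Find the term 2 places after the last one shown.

First differences: -4, -4, -4, -4
First differences constant at -4.
-44 − 4 = -48
-48 − 4 = -52

-52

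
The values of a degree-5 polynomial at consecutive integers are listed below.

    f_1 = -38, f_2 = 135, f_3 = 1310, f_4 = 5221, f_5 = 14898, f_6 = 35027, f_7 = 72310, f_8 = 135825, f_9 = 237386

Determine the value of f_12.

937085

D1: 173  1175  3911  9677  20129  37283  63515  101561
D2: 1002  2736  5766  10452  17154  26232  38046
D3: 1734  3030  4686  6702  9078  11814
D4: 1296  1656  2016  2376  2736
D5: 360  360  360  360
Fifth differences constant at 360.
2736 + 360 = 3096;  11814 + 3096 = 14910;  38046 + 14910 = 52956;  101561 + 52956 = 154517;  237386 + 154517 = 391903
3096 + 360 = 3456;  14910 + 3456 = 18366;  52956 + 18366 = 71322;  154517 + 71322 = 225839;  391903 + 225839 = 617742
3456 + 360 = 3816;  18366 + 3816 = 22182;  71322 + 22182 = 93504;  225839 + 93504 = 319343;  617742 + 319343 = 937085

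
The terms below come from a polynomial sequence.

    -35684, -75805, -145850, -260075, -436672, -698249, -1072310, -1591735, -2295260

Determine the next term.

-3227957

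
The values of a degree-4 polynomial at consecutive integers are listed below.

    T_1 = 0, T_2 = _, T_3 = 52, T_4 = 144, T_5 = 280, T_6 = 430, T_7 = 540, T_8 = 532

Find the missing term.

Using the last 6 terms:
D1: 92, 136, 150, 110, -8
D2: 44, 14, -40, -118
D3: -30, -54, -78
D4: -24, -24
Constant fourth difference = -24.
Extend backward: -30 + 24 = -6;  44 + 6 = 50;  92 − 50 = 42;  52 − 42 = 10

10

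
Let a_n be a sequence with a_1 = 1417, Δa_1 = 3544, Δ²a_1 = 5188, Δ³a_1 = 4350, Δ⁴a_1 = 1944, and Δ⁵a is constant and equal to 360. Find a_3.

13693

Build the table forward from the leading diagonal:
D5: 360, 360, 360
D4: 1944, 2304, 2664
D3: 4350, 6294, 8598
D2: 5188, 9538, 15832
D1: 3544, 8732, 18270
a: 1417, 4961, 13693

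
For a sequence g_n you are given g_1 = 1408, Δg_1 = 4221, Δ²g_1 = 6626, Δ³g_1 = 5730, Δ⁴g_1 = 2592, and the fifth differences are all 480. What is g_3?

16476

Build the table forward from the leading diagonal:
Δ⁵: 480  480  480
Δ⁴: 2592  3072  3552
Δ³: 5730  8322  11394
Δ²: 6626  12356  20678
Δ: 4221  10847  23203
g: 1408  5629  16476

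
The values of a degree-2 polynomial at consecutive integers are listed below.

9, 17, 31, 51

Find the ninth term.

D1: 8, 14, 20
D2: 6, 6
Second differences constant at 6.
20 + 6 = 26;  51 + 26 = 77
26 + 6 = 32;  77 + 32 = 109
32 + 6 = 38;  109 + 38 = 147
38 + 6 = 44;  147 + 44 = 191
44 + 6 = 50;  191 + 50 = 241

241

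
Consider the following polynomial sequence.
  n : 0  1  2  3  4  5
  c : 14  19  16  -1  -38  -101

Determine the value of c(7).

5  -3  -17  -37  -63
-8  -14  -20  -26
-6  -6  -6
The third differences are constant (-6).
-26 − 6 = -32;  -63 − 32 = -95;  -101 − 95 = -196
-32 − 6 = -38;  -95 − 38 = -133;  -196 − 133 = -329

-329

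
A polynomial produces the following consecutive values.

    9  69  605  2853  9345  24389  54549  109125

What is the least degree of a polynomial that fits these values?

5

D1: 60, 536, 2248, 6492, 15044, 30160, 54576
D2: 476, 1712, 4244, 8552, 15116, 24416
D3: 1236, 2532, 4308, 6564, 9300
D4: 1296, 1776, 2256, 2736
D5: 480, 480, 480
The fifth differences are constant, so the polynomial has degree 5.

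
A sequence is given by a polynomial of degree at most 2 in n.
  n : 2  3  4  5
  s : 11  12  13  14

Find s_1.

D1: 1  1  1
The first differences are constant at 1.
Work back: 11 − 1 = 10

10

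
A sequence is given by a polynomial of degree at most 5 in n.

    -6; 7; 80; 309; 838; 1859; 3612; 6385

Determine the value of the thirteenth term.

48990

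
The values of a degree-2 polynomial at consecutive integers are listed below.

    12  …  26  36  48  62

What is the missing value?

18

Using the last 4 terms:
10, 12, 14
2, 2
Constant second difference = 2.
Extend backward: 10 − 2 = 8;  26 − 8 = 18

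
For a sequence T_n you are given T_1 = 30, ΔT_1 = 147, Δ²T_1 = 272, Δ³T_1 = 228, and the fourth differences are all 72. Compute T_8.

Build the table forward from the leading diagonal:
Fourth differences: 72, 72, 72, 72, 72, 72, 72, 72
Third differences: 228, 300, 372, 444, 516, 588, 660, 732
Second differences: 272, 500, 800, 1172, 1616, 2132, 2720, 3380
First differences: 147, 419, 919, 1719, 2891, 4507, 6639, 9359
T: 30, 177, 596, 1515, 3234, 6125, 10632, 17271

17271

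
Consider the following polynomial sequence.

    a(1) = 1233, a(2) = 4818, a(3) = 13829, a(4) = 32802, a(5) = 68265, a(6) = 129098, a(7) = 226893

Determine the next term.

376314

D1: 3585 , 9011 , 18973 , 35463 , 60833 , 97795
D2: 5426 , 9962 , 16490 , 25370 , 36962
D3: 4536 , 6528 , 8880 , 11592
D4: 1992 , 2352 , 2712
D5: 360 , 360
The fifth differences are constant (360).
2712 + 360 = 3072;  11592 + 3072 = 14664;  36962 + 14664 = 51626;  97795 + 51626 = 149421;  226893 + 149421 = 376314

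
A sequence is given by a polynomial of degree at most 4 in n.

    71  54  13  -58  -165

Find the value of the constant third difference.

Δ: -17, -41, -71, -107
Δ²: -24, -30, -36
Δ³: -6, -6

-6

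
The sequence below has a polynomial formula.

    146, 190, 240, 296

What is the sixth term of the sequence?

426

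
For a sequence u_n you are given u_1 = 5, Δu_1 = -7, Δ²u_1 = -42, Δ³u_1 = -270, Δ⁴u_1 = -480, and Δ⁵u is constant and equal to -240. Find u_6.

-5790

Build the table forward from the leading diagonal:
Fifth differences: -240, -240, -240, -240, -240, -240
Fourth differences: -480, -720, -960, -1200, -1440, -1680
Third differences: -270, -750, -1470, -2430, -3630, -5070
Second differences: -42, -312, -1062, -2532, -4962, -8592
First differences: -7, -49, -361, -1423, -3955, -8917
u: 5, -2, -51, -412, -1835, -5790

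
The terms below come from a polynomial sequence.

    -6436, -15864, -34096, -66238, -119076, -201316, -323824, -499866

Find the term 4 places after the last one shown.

-2102134

Δ: -9428, -18232, -32142, -52838, -82240, -122508, -176042
Δ²: -8804, -13910, -20696, -29402, -40268, -53534
Δ³: -5106, -6786, -8706, -10866, -13266
Δ⁴: -1680, -1920, -2160, -2400
Δ⁵: -240, -240, -240
Constant fifth difference = -240, so extend:
-2400 − 240 = -2640;  -13266 − 2640 = -15906;  -53534 − 15906 = -69440;  -176042 − 69440 = -245482;  -499866 − 245482 = -745348
-2640 − 240 = -2880;  -15906 − 2880 = -18786;  -69440 − 18786 = -88226;  -245482 − 88226 = -333708;  -745348 − 333708 = -1079056
-2880 − 240 = -3120;  -18786 − 3120 = -21906;  -88226 − 21906 = -110132;  -333708 − 110132 = -443840;  -1079056 − 443840 = -1522896
-3120 − 240 = -3360;  -21906 − 3360 = -25266;  -110132 − 25266 = -135398;  -443840 − 135398 = -579238;  -1522896 − 579238 = -2102134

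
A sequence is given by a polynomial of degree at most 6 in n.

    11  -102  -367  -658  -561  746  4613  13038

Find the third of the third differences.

Δ: -113, -265, -291, 97, 1307, 3867, 8425
Δ²: -152, -26, 388, 1210, 2560, 4558
Δ³: 126, 414, 822, 1350, 1998
Δ⁴: 288, 408, 528, 648
Δ⁵: 120, 120, 120

822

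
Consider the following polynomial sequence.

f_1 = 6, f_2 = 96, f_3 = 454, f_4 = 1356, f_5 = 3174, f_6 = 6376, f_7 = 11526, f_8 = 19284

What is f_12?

92956

First differences: 90  358  902  1818  3202  5150  7758
Second differences: 268  544  916  1384  1948  2608
Third differences: 276  372  468  564  660
Fourth differences: 96  96  96  96
The fourth differences are constant (96).
660 + 96 = 756;  2608 + 756 = 3364;  7758 + 3364 = 11122;  19284 + 11122 = 30406
756 + 96 = 852;  3364 + 852 = 4216;  11122 + 4216 = 15338;  30406 + 15338 = 45744
852 + 96 = 948;  4216 + 948 = 5164;  15338 + 5164 = 20502;  45744 + 20502 = 66246
948 + 96 = 1044;  5164 + 1044 = 6208;  20502 + 6208 = 26710;  66246 + 26710 = 92956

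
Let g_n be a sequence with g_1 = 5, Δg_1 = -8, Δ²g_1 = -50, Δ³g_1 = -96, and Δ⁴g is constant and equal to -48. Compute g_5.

-759

Build the table forward from the leading diagonal:
Δ⁴: -48  -48  -48  -48  -48
Δ³: -96  -144  -192  -240  -288
Δ²: -50  -146  -290  -482  -722
Δ: -8  -58  -204  -494  -976
g: 5  -3  -61  -265  -759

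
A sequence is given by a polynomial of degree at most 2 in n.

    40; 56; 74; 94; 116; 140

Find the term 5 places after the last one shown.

290

D1: 16  18  20  22  24
D2: 2  2  2  2
The second differences are constant (2).
24 + 2 = 26;  140 + 26 = 166
26 + 2 = 28;  166 + 28 = 194
28 + 2 = 30;  194 + 30 = 224
30 + 2 = 32;  224 + 32 = 256
32 + 2 = 34;  256 + 34 = 290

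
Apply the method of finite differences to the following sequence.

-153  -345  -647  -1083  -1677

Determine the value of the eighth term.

First differences: -192 , -302 , -436 , -594
Second differences: -110 , -134 , -158
Third differences: -24 , -24
Third differences constant at -24.
-158 − 24 = -182;  -594 − 182 = -776;  -1677 − 776 = -2453
-182 − 24 = -206;  -776 − 206 = -982;  -2453 − 982 = -3435
-206 − 24 = -230;  -982 − 230 = -1212;  -3435 − 1212 = -4647

-4647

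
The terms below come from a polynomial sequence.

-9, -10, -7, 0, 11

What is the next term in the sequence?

Δ: -1, 3, 7, 11
Δ²: 4, 4, 4
Constant second difference = 4, so extend:
11 + 4 = 15;  11 + 15 = 26

26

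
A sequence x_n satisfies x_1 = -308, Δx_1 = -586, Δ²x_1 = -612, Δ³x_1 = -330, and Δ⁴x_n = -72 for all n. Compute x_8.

-31332

Build the table forward from the leading diagonal:
D4: -72, -72, -72, -72, -72, -72, -72, -72
D3: -330, -402, -474, -546, -618, -690, -762, -834
D2: -612, -942, -1344, -1818, -2364, -2982, -3672, -4434
D1: -586, -1198, -2140, -3484, -5302, -7666, -10648, -14320
x: -308, -894, -2092, -4232, -7716, -13018, -20684, -31332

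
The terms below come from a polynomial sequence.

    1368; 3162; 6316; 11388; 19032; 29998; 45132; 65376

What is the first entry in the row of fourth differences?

First differences: 1794, 3154, 5072, 7644, 10966, 15134, 20244
Second differences: 1360, 1918, 2572, 3322, 4168, 5110
Third differences: 558, 654, 750, 846, 942
Fourth differences: 96, 96, 96, 96

96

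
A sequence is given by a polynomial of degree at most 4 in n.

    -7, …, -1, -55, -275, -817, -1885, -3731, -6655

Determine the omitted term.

-5

Using the last 7 terms:
D1: -54  -220  -542  -1068  -1846  -2924
D2: -166  -322  -526  -778  -1078
D3: -156  -204  -252  -300
D4: -48  -48  -48
Constant fourth difference = -48.
Extend backward: -156 + 48 = -108;  -166 + 108 = -58;  -54 + 58 = 4;  -1 − 4 = -5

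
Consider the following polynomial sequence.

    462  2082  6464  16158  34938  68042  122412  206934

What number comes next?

332678

1620 , 4382 , 9694 , 18780 , 33104 , 54370 , 84522
2762 , 5312 , 9086 , 14324 , 21266 , 30152
2550 , 3774 , 5238 , 6942 , 8886
1224 , 1464 , 1704 , 1944
240 , 240 , 240
Constant fifth difference = 240, so extend:
1944 + 240 = 2184;  8886 + 2184 = 11070;  30152 + 11070 = 41222;  84522 + 41222 = 125744;  206934 + 125744 = 332678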